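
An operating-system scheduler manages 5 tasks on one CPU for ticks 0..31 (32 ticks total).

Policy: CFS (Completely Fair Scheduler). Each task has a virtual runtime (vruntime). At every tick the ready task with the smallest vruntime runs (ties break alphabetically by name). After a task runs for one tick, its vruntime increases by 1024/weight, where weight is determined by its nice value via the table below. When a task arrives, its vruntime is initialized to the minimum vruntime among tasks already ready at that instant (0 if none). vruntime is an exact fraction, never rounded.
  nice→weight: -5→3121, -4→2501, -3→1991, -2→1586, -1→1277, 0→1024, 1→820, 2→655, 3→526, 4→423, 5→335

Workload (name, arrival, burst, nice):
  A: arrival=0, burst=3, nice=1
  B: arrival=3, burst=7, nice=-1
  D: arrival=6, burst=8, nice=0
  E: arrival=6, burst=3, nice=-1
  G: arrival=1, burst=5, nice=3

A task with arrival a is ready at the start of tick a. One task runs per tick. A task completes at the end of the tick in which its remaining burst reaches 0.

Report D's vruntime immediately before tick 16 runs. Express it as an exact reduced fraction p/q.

vruntime(D, start of tick 16) = 1649099/261785

t=0: vr[A=0] → run A
t=1: vr[A=256/205 G=256/205] → run A
t=2: vr[A=512/205 G=256/205] → run G
t=3: vr[A=512/205 B=512/205 G=172288/53915] → run A
t=4: vr[B=512/205 G=172288/53915] → run B
t=5: vr[B=863744/261785 G=172288/53915] → run G
t=6: vr[B=863744/261785 D=863744/261785 E=863744/261785 G=277248/53915] → run B
t=7: vr[B=1073664/261785 D=863744/261785 E=863744/261785 G=277248/53915] → run D
t=8: vr[B=1073664/261785 D=1125529/261785 E=863744/261785 G=277248/53915] → run E
t=9: vr[B=1073664/261785 D=1125529/261785 E=1073664/261785 G=277248/53915] → run B
t=10: vr[B=1283584/261785 D=1125529/261785 E=1073664/261785 G=277248/53915] → run E
t=11: vr[B=1283584/261785 D=1125529/261785 E=1283584/261785 G=277248/53915] → run D
t=12: vr[B=1283584/261785 D=1387314/261785 E=1283584/261785 G=277248/53915] → run B
t=13: vr[B=1493504/261785 D=1387314/261785 E=1283584/261785 G=277248/53915] → run E
t=14: vr[B=1493504/261785 D=1387314/261785 G=277248/53915] → run G
t=15: vr[B=1493504/261785 D=1387314/261785 G=382208/53915] → run D
t=16: vr[B=1493504/261785 D=1649099/261785 G=382208/53915] → run B
t=17: vr[B=1703424/261785 D=1649099/261785 G=382208/53915] → run D
t=18: vr[B=1703424/261785 D=1910884/261785 G=382208/53915] → run B
t=19: vr[B=1913344/261785 D=1910884/261785 G=382208/53915] → run G
t=20: vr[B=1913344/261785 D=1910884/261785 G=487168/53915] → run D
t=21: vr[B=1913344/261785 D=2172669/261785 G=487168/53915] → run B
t=22: vr[D=2172669/261785 G=487168/53915] → run D
t=23: vr[D=2434454/261785 G=487168/53915] → run G
t=24: vr[D=2434454/261785] → run D
t=25: vr[D=2696239/261785] → run D
t=26: (idle)
t=27: (idle)
t=28: (idle)
t=29: (idle)
t=30: (idle)
t=31: (idle)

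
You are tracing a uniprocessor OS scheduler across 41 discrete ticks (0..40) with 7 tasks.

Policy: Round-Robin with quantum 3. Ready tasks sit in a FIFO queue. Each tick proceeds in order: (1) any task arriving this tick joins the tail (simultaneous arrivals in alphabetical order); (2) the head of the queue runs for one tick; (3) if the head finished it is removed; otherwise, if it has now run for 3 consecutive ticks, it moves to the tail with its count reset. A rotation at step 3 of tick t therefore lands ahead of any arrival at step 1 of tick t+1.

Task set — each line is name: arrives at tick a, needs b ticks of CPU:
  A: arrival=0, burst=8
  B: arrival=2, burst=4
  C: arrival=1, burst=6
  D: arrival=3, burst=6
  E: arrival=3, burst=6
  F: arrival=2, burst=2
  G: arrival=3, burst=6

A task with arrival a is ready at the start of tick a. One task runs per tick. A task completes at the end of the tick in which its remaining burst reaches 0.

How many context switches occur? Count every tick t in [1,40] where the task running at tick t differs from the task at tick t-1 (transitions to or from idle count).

context switches = 14

t=0: queue=[A] q_used=0 → run A
t=1: queue=[A,C] q_used=1 → run A
t=2: queue=[A,C,B,F] q_used=2 → run A
t=3: queue=[C,B,F,A,D,E,G] q_used=0 → run C
t=4: queue=[C,B,F,A,D,E,G] q_used=1 → run C
t=5: queue=[C,B,F,A,D,E,G] q_used=2 → run C
t=6: queue=[B,F,A,D,E,G,C] q_used=0 → run B
t=7: queue=[B,F,A,D,E,G,C] q_used=1 → run B
t=8: queue=[B,F,A,D,E,G,C] q_used=2 → run B
t=9: queue=[F,A,D,E,G,C,B] q_used=0 → run F
t=10: queue=[F,A,D,E,G,C,B] q_used=1 → run F
t=11: queue=[A,D,E,G,C,B] q_used=0 → run A
t=12: queue=[A,D,E,G,C,B] q_used=1 → run A
t=13: queue=[A,D,E,G,C,B] q_used=2 → run A
t=14: queue=[D,E,G,C,B,A] q_used=0 → run D
t=15: queue=[D,E,G,C,B,A] q_used=1 → run D
t=16: queue=[D,E,G,C,B,A] q_used=2 → run D
t=17: queue=[E,G,C,B,A,D] q_used=0 → run E
t=18: queue=[E,G,C,B,A,D] q_used=1 → run E
t=19: queue=[E,G,C,B,A,D] q_used=2 → run E
t=20: queue=[G,C,B,A,D,E] q_used=0 → run G
t=21: queue=[G,C,B,A,D,E] q_used=1 → run G
t=22: queue=[G,C,B,A,D,E] q_used=2 → run G
t=23: queue=[C,B,A,D,E,G] q_used=0 → run C
t=24: queue=[C,B,A,D,E,G] q_used=1 → run C
t=25: queue=[C,B,A,D,E,G] q_used=2 → run C
t=26: queue=[B,A,D,E,G] q_used=0 → run B
t=27: queue=[A,D,E,G] q_used=0 → run A
t=28: queue=[A,D,E,G] q_used=1 → run A
t=29: queue=[D,E,G] q_used=0 → run D
t=30: queue=[D,E,G] q_used=1 → run D
t=31: queue=[D,E,G] q_used=2 → run D
t=32: queue=[E,G] q_used=0 → run E
t=33: queue=[E,G] q_used=1 → run E
t=34: queue=[E,G] q_used=2 → run E
t=35: queue=[G] q_used=0 → run G
t=36: queue=[G] q_used=1 → run G
t=37: queue=[G] q_used=2 → run G
t=38: (idle)
t=39: (idle)
t=40: (idle)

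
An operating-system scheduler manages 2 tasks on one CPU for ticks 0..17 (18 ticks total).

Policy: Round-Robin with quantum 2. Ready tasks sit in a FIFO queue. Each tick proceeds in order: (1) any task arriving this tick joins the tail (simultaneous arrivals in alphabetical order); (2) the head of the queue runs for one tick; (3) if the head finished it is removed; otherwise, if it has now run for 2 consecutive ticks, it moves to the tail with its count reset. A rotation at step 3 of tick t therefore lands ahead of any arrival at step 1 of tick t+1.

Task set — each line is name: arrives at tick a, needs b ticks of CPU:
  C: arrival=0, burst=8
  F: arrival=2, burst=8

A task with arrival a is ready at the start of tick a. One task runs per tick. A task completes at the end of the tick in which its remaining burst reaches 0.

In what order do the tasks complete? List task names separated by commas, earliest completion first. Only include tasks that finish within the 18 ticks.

t=0: queue=[C] q_used=0 → run C
t=1: queue=[C] q_used=1 → run C
t=2: queue=[C,F] q_used=0 → run C
t=3: queue=[C,F] q_used=1 → run C
t=4: queue=[F,C] q_used=0 → run F
t=5: queue=[F,C] q_used=1 → run F
t=6: queue=[C,F] q_used=0 → run C
t=7: queue=[C,F] q_used=1 → run C
t=8: queue=[F,C] q_used=0 → run F
t=9: queue=[F,C] q_used=1 → run F
t=10: queue=[C,F] q_used=0 → run C
t=11: queue=[C,F] q_used=1 → run C
t=12: queue=[F] q_used=0 → run F
t=13: queue=[F] q_used=1 → run F
t=14: queue=[F] q_used=0 → run F
t=15: queue=[F] q_used=1 → run F
t=16: (idle)
t=17: (idle)

completion order = C, F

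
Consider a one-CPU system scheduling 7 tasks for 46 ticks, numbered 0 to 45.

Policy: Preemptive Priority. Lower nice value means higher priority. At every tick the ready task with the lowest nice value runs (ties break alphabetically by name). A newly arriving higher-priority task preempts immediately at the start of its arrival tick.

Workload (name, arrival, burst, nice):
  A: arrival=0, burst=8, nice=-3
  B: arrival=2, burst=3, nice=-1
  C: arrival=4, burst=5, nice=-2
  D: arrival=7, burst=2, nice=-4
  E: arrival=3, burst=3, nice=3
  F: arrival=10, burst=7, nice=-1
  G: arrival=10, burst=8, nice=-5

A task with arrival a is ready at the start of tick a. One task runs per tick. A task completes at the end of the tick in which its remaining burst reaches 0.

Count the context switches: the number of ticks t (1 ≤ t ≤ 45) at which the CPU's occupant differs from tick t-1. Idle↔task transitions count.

context switches = 8

t=0: ready={A} → run A
t=1: ready={A} → run A
t=2: ready={A,B} → run A
t=3: ready={A,B,E} → run A
t=4: ready={A,B,C,E} → run A
t=5: ready={A,B,C,E} → run A
t=6: ready={A,B,C,E} → run A
t=7: ready={A,B,C,D,E} → run D
t=8: ready={A,B,C,D,E} → run D
t=9: ready={A,B,C,E} → run A
t=10: ready={B,C,E,F,G} → run G
t=11: ready={B,C,E,F,G} → run G
t=12: ready={B,C,E,F,G} → run G
t=13: ready={B,C,E,F,G} → run G
t=14: ready={B,C,E,F,G} → run G
t=15: ready={B,C,E,F,G} → run G
t=16: ready={B,C,E,F,G} → run G
t=17: ready={B,C,E,F,G} → run G
t=18: ready={B,C,E,F} → run C
t=19: ready={B,C,E,F} → run C
t=20: ready={B,C,E,F} → run C
t=21: ready={B,C,E,F} → run C
t=22: ready={B,C,E,F} → run C
t=23: ready={B,E,F} → run B
t=24: ready={B,E,F} → run B
t=25: ready={B,E,F} → run B
t=26: ready={E,F} → run F
t=27: ready={E,F} → run F
t=28: ready={E,F} → run F
t=29: ready={E,F} → run F
t=30: ready={E,F} → run F
t=31: ready={E,F} → run F
t=32: ready={E,F} → run F
t=33: ready={E} → run E
t=34: ready={E} → run E
t=35: ready={E} → run E
t=36: (idle)
t=37: (idle)
t=38: (idle)
t=39: (idle)
t=40: (idle)
t=41: (idle)
t=42: (idle)
t=43: (idle)
t=44: (idle)
t=45: (idle)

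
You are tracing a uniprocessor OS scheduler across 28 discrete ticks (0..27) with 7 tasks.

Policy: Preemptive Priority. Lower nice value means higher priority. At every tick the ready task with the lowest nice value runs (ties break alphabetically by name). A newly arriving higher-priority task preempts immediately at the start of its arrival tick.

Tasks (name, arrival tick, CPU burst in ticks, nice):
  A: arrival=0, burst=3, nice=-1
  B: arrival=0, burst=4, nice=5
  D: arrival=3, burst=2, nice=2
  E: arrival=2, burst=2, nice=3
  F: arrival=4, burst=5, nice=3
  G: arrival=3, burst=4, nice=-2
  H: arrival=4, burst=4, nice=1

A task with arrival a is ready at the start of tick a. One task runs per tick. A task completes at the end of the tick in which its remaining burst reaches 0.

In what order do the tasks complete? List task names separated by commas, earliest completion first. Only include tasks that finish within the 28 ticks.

completion order = A, G, H, D, E, F, B

t=0: ready={A,B} → run A
t=1: ready={A,B} → run A
t=2: ready={A,B,E} → run A
t=3: ready={B,D,E,G} → run G
t=4: ready={B,D,E,F,G,H} → run G
t=5: ready={B,D,E,F,G,H} → run G
t=6: ready={B,D,E,F,G,H} → run G
t=7: ready={B,D,E,F,H} → run H
t=8: ready={B,D,E,F,H} → run H
t=9: ready={B,D,E,F,H} → run H
t=10: ready={B,D,E,F,H} → run H
t=11: ready={B,D,E,F} → run D
t=12: ready={B,D,E,F} → run D
t=13: ready={B,E,F} → run E
t=14: ready={B,E,F} → run E
t=15: ready={B,F} → run F
t=16: ready={B,F} → run F
t=17: ready={B,F} → run F
t=18: ready={B,F} → run F
t=19: ready={B,F} → run F
t=20: ready={B} → run B
t=21: ready={B} → run B
t=22: ready={B} → run B
t=23: ready={B} → run B
t=24: (idle)
t=25: (idle)
t=26: (idle)
t=27: (idle)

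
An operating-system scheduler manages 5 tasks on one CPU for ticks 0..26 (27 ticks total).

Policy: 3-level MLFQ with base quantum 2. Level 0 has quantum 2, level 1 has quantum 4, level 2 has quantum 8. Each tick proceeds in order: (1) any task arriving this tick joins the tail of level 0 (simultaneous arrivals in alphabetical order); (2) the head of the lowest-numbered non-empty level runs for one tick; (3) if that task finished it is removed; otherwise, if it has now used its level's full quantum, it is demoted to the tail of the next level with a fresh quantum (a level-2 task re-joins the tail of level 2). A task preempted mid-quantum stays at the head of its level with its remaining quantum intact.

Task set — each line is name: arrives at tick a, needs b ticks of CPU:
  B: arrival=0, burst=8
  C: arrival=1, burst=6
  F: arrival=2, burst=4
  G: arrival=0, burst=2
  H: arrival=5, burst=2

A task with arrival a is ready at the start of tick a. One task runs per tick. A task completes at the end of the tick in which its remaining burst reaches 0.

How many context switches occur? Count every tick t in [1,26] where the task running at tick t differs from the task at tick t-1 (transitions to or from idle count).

context switches = 9

t=0: L0/L1/L2 = BG/-/- → run B
t=1: L0/L1/L2 = BGC/-/- → run B
t=2: L0/L1/L2 = GCF/B/- → run G
t=3: L0/L1/L2 = GCF/B/- → run G
t=4: L0/L1/L2 = CF/B/- → run C
t=5: L0/L1/L2 = CFH/B/- → run C
t=6: L0/L1/L2 = FH/BC/- → run F
t=7: L0/L1/L2 = FH/BC/- → run F
t=8: L0/L1/L2 = H/BCF/- → run H
t=9: L0/L1/L2 = H/BCF/- → run H
t=10: L0/L1/L2 = -/BCF/- → run B
t=11: L0/L1/L2 = -/BCF/- → run B
t=12: L0/L1/L2 = -/BCF/- → run B
t=13: L0/L1/L2 = -/BCF/- → run B
t=14: L0/L1/L2 = -/CF/B → run C
t=15: L0/L1/L2 = -/CF/B → run C
t=16: L0/L1/L2 = -/CF/B → run C
t=17: L0/L1/L2 = -/CF/B → run C
t=18: L0/L1/L2 = -/F/B → run F
t=19: L0/L1/L2 = -/F/B → run F
t=20: L0/L1/L2 = -/-/B → run B
t=21: L0/L1/L2 = -/-/B → run B
t=22: (idle)
t=23: (idle)
t=24: (idle)
t=25: (idle)
t=26: (idle)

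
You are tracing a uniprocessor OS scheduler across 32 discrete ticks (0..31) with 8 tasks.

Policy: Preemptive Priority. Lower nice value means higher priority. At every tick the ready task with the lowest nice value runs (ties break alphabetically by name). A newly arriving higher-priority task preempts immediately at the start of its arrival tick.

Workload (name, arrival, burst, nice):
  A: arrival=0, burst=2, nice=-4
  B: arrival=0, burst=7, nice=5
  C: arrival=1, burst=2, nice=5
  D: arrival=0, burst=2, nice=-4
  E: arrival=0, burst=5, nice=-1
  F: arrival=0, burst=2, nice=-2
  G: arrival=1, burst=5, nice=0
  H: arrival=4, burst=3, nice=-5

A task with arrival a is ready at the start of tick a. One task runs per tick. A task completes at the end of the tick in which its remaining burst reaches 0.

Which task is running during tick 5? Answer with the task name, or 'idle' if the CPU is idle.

running at tick 5 = H

t=0: ready={A,B,D,E,F} → run A
t=1: ready={A,B,C,D,E,F,G} → run A
t=2: ready={B,C,D,E,F,G} → run D
t=3: ready={B,C,D,E,F,G} → run D
t=4: ready={B,C,E,F,G,H} → run H
t=5: ready={B,C,E,F,G,H} → run H
t=6: ready={B,C,E,F,G,H} → run H
t=7: ready={B,C,E,F,G} → run F
t=8: ready={B,C,E,F,G} → run F
t=9: ready={B,C,E,G} → run E
t=10: ready={B,C,E,G} → run E
t=11: ready={B,C,E,G} → run E
t=12: ready={B,C,E,G} → run E
t=13: ready={B,C,E,G} → run E
t=14: ready={B,C,G} → run G
t=15: ready={B,C,G} → run G
t=16: ready={B,C,G} → run G
t=17: ready={B,C,G} → run G
t=18: ready={B,C,G} → run G
t=19: ready={B,C} → run B
t=20: ready={B,C} → run B
t=21: ready={B,C} → run B
t=22: ready={B,C} → run B
t=23: ready={B,C} → run B
t=24: ready={B,C} → run B
t=25: ready={B,C} → run B
t=26: ready={C} → run C
t=27: ready={C} → run C
t=28: (idle)
t=29: (idle)
t=30: (idle)
t=31: (idle)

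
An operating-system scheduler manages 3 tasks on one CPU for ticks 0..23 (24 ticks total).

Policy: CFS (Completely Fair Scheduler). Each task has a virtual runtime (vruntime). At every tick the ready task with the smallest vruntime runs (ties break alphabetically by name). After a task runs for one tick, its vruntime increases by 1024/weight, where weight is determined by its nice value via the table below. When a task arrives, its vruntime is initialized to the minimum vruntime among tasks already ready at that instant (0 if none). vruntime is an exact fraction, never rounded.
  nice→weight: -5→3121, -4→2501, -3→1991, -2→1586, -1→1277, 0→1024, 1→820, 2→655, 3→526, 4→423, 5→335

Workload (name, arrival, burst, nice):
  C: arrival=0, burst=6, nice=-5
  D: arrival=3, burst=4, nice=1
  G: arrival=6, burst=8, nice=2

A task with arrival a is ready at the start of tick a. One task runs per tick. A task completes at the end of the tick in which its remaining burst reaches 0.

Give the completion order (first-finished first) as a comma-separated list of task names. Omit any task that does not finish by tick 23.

completion order = C, D, G

t=0: vr[C=0] → run C
t=1: vr[C=1024/3121] → run C
t=2: vr[C=2048/3121] → run C
t=3: vr[C=3072/3121 D=3072/3121] → run C
t=4: vr[C=4096/3121 D=3072/3121] → run D
t=5: vr[C=4096/3121 D=1428736/639805] → run C
t=6: vr[C=5120/3121 D=1428736/639805 G=5120/3121] → run C
t=7: vr[D=1428736/639805 G=5120/3121] → run G
t=8: vr[D=1428736/639805 G=6549504/2044255] → run D
t=9: vr[D=2227712/639805 G=6549504/2044255] → run G
t=10: vr[D=2227712/639805 G=9745408/2044255] → run D
t=11: vr[D=3026688/639805 G=9745408/2044255] → run D
t=12: vr[G=9745408/2044255] → run G
t=13: vr[G=12941312/2044255] → run G
t=14: vr[G=16137216/2044255] → run G
t=15: vr[G=3866624/408851] → run G
t=16: vr[G=22529024/2044255] → run G
t=17: vr[G=25724928/2044255] → run G
t=18: (idle)
t=19: (idle)
t=20: (idle)
t=21: (idle)
t=22: (idle)
t=23: (idle)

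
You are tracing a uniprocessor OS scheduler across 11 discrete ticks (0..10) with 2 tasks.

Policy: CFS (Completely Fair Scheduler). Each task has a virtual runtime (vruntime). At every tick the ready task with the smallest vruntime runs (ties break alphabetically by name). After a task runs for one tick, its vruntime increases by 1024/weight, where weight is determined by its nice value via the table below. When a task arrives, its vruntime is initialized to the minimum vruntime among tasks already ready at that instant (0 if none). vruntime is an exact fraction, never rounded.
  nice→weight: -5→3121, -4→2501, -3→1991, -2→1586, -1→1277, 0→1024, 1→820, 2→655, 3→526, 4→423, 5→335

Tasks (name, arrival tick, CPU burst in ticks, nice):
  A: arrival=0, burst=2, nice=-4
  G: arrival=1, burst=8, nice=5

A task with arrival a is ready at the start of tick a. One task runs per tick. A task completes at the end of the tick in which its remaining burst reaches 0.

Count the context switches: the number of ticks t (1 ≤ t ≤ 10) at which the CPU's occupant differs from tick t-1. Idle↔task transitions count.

t=0: vr[A=0] → run A
t=1: vr[A=1024/2501 G=1024/2501] → run A
t=2: vr[G=1024/2501] → run G
t=3: vr[G=2904064/837835] → run G
t=4: vr[G=5465088/837835] → run G
t=5: vr[G=8026112/837835] → run G
t=6: vr[G=10587136/837835] → run G
t=7: vr[G=2629632/167567] → run G
t=8: vr[G=15709184/837835] → run G
t=9: vr[G=18270208/837835] → run G
t=10: (idle)

context switches = 2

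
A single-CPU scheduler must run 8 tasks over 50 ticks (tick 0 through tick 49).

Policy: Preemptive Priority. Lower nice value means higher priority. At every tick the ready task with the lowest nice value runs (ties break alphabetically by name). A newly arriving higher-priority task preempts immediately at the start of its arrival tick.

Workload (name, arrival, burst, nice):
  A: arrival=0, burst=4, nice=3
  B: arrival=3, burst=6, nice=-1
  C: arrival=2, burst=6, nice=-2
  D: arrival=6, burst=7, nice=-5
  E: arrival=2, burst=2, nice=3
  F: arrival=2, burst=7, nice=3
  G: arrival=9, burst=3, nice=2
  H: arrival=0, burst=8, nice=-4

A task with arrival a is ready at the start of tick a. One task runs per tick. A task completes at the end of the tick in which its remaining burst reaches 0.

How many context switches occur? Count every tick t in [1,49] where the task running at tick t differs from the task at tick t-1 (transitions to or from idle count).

t=0: ready={A,H} → run H
t=1: ready={A,H} → run H
t=2: ready={A,C,E,F,H} → run H
t=3: ready={A,B,C,E,F,H} → run H
t=4: ready={A,B,C,E,F,H} → run H
t=5: ready={A,B,C,E,F,H} → run H
t=6: ready={A,B,C,D,E,F,H} → run D
t=7: ready={A,B,C,D,E,F,H} → run D
t=8: ready={A,B,C,D,E,F,H} → run D
t=9: ready={A,B,C,D,E,F,G,H} → run D
t=10: ready={A,B,C,D,E,F,G,H} → run D
t=11: ready={A,B,C,D,E,F,G,H} → run D
t=12: ready={A,B,C,D,E,F,G,H} → run D
t=13: ready={A,B,C,E,F,G,H} → run H
t=14: ready={A,B,C,E,F,G,H} → run H
t=15: ready={A,B,C,E,F,G} → run C
t=16: ready={A,B,C,E,F,G} → run C
t=17: ready={A,B,C,E,F,G} → run C
t=18: ready={A,B,C,E,F,G} → run C
t=19: ready={A,B,C,E,F,G} → run C
t=20: ready={A,B,C,E,F,G} → run C
t=21: ready={A,B,E,F,G} → run B
t=22: ready={A,B,E,F,G} → run B
t=23: ready={A,B,E,F,G} → run B
t=24: ready={A,B,E,F,G} → run B
t=25: ready={A,B,E,F,G} → run B
t=26: ready={A,B,E,F,G} → run B
t=27: ready={A,E,F,G} → run G
t=28: ready={A,E,F,G} → run G
t=29: ready={A,E,F,G} → run G
t=30: ready={A,E,F} → run A
t=31: ready={A,E,F} → run A
t=32: ready={A,E,F} → run A
t=33: ready={A,E,F} → run A
t=34: ready={E,F} → run E
t=35: ready={E,F} → run E
t=36: ready={F} → run F
t=37: ready={F} → run F
t=38: ready={F} → run F
t=39: ready={F} → run F
t=40: ready={F} → run F
t=41: ready={F} → run F
t=42: ready={F} → run F
t=43: (idle)
t=44: (idle)
t=45: (idle)
t=46: (idle)
t=47: (idle)
t=48: (idle)
t=49: (idle)

context switches = 9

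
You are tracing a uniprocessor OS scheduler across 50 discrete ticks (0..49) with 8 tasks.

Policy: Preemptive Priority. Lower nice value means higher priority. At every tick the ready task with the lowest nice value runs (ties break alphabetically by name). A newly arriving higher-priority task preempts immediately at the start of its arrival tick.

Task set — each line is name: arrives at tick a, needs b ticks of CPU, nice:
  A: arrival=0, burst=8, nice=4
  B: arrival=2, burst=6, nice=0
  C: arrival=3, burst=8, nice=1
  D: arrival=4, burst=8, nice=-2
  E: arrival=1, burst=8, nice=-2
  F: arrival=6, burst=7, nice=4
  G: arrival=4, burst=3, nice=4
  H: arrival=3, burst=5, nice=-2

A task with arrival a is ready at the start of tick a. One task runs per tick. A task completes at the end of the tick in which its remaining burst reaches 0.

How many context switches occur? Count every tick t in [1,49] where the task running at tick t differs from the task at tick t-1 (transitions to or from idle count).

t=0: ready={A} → run A
t=1: ready={A,E} → run E
t=2: ready={A,B,E} → run E
t=3: ready={A,B,C,E,H} → run E
t=4: ready={A,B,C,D,E,G,H} → run D
t=5: ready={A,B,C,D,E,G,H} → run D
t=6: ready={A,B,C,D,E,F,G,H} → run D
t=7: ready={A,B,C,D,E,F,G,H} → run D
t=8: ready={A,B,C,D,E,F,G,H} → run D
t=9: ready={A,B,C,D,E,F,G,H} → run D
t=10: ready={A,B,C,D,E,F,G,H} → run D
t=11: ready={A,B,C,D,E,F,G,H} → run D
t=12: ready={A,B,C,E,F,G,H} → run E
t=13: ready={A,B,C,E,F,G,H} → run E
t=14: ready={A,B,C,E,F,G,H} → run E
t=15: ready={A,B,C,E,F,G,H} → run E
t=16: ready={A,B,C,E,F,G,H} → run E
t=17: ready={A,B,C,F,G,H} → run H
t=18: ready={A,B,C,F,G,H} → run H
t=19: ready={A,B,C,F,G,H} → run H
t=20: ready={A,B,C,F,G,H} → run H
t=21: ready={A,B,C,F,G,H} → run H
t=22: ready={A,B,C,F,G} → run B
t=23: ready={A,B,C,F,G} → run B
t=24: ready={A,B,C,F,G} → run B
t=25: ready={A,B,C,F,G} → run B
t=26: ready={A,B,C,F,G} → run B
t=27: ready={A,B,C,F,G} → run B
t=28: ready={A,C,F,G} → run C
t=29: ready={A,C,F,G} → run C
t=30: ready={A,C,F,G} → run C
t=31: ready={A,C,F,G} → run C
t=32: ready={A,C,F,G} → run C
t=33: ready={A,C,F,G} → run C
t=34: ready={A,C,F,G} → run C
t=35: ready={A,C,F,G} → run C
t=36: ready={A,F,G} → run A
t=37: ready={A,F,G} → run A
t=38: ready={A,F,G} → run A
t=39: ready={A,F,G} → run A
t=40: ready={A,F,G} → run A
t=41: ready={A,F,G} → run A
t=42: ready={A,F,G} → run A
t=43: ready={F,G} → run F
t=44: ready={F,G} → run F
t=45: ready={F,G} → run F
t=46: ready={F,G} → run F
t=47: ready={F,G} → run F
t=48: ready={F,G} → run F
t=49: ready={F,G} → run F

context switches = 8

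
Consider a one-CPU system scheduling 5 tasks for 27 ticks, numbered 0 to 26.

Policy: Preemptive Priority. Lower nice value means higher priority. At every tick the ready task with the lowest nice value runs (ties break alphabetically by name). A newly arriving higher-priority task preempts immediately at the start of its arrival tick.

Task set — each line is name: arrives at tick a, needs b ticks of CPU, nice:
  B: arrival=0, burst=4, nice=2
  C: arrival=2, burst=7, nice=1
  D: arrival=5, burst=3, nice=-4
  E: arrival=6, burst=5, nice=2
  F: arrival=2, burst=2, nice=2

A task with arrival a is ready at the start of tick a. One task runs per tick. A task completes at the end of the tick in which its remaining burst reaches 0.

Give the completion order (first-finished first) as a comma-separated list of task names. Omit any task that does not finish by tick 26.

t=0: ready={B} → run B
t=1: ready={B} → run B
t=2: ready={B,C,F} → run C
t=3: ready={B,C,F} → run C
t=4: ready={B,C,F} → run C
t=5: ready={B,C,D,F} → run D
t=6: ready={B,C,D,E,F} → run D
t=7: ready={B,C,D,E,F} → run D
t=8: ready={B,C,E,F} → run C
t=9: ready={B,C,E,F} → run C
t=10: ready={B,C,E,F} → run C
t=11: ready={B,C,E,F} → run C
t=12: ready={B,E,F} → run B
t=13: ready={B,E,F} → run B
t=14: ready={E,F} → run E
t=15: ready={E,F} → run E
t=16: ready={E,F} → run E
t=17: ready={E,F} → run E
t=18: ready={E,F} → run E
t=19: ready={F} → run F
t=20: ready={F} → run F
t=21: (idle)
t=22: (idle)
t=23: (idle)
t=24: (idle)
t=25: (idle)
t=26: (idle)

completion order = D, C, B, E, F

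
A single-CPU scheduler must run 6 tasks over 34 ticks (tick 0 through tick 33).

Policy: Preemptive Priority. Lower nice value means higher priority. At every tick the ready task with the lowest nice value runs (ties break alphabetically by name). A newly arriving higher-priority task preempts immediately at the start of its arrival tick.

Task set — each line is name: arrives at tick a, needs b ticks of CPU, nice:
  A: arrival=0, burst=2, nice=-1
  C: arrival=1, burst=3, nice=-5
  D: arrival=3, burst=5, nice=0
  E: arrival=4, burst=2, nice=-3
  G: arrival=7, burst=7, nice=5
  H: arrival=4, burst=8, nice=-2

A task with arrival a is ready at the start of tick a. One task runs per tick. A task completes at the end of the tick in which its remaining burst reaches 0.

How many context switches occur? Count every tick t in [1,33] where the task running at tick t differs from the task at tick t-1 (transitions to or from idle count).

t=0: ready={A} → run A
t=1: ready={A,C} → run C
t=2: ready={A,C} → run C
t=3: ready={A,C,D} → run C
t=4: ready={A,D,E,H} → run E
t=5: ready={A,D,E,H} → run E
t=6: ready={A,D,H} → run H
t=7: ready={A,D,G,H} → run H
t=8: ready={A,D,G,H} → run H
t=9: ready={A,D,G,H} → run H
t=10: ready={A,D,G,H} → run H
t=11: ready={A,D,G,H} → run H
t=12: ready={A,D,G,H} → run H
t=13: ready={A,D,G,H} → run H
t=14: ready={A,D,G} → run A
t=15: ready={D,G} → run D
t=16: ready={D,G} → run D
t=17: ready={D,G} → run D
t=18: ready={D,G} → run D
t=19: ready={D,G} → run D
t=20: ready={G} → run G
t=21: ready={G} → run G
t=22: ready={G} → run G
t=23: ready={G} → run G
t=24: ready={G} → run G
t=25: ready={G} → run G
t=26: ready={G} → run G
t=27: (idle)
t=28: (idle)
t=29: (idle)
t=30: (idle)
t=31: (idle)
t=32: (idle)
t=33: (idle)

context switches = 7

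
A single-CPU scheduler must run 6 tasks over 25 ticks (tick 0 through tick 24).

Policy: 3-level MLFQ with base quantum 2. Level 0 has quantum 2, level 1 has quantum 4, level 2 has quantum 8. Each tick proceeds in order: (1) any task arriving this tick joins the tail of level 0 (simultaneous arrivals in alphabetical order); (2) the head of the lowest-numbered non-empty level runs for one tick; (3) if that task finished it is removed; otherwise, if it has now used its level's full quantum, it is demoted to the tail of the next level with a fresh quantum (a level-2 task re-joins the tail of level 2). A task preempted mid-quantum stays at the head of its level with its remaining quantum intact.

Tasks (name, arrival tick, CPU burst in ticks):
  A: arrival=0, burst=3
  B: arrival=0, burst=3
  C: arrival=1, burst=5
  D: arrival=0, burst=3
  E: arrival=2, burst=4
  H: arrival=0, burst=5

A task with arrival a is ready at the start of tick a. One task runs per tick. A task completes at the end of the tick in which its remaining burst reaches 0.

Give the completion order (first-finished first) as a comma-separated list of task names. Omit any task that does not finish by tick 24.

completion order = A, B, D, H, C, E

t=0: L0/L1/L2 = ABDH/-/- → run A
t=1: L0/L1/L2 = ABDHC/-/- → run A
t=2: L0/L1/L2 = BDHCE/A/- → run B
t=3: L0/L1/L2 = BDHCE/A/- → run B
t=4: L0/L1/L2 = DHCE/AB/- → run D
t=5: L0/L1/L2 = DHCE/AB/- → run D
t=6: L0/L1/L2 = HCE/ABD/- → run H
t=7: L0/L1/L2 = HCE/ABD/- → run H
t=8: L0/L1/L2 = CE/ABDH/- → run C
t=9: L0/L1/L2 = CE/ABDH/- → run C
t=10: L0/L1/L2 = E/ABDHC/- → run E
t=11: L0/L1/L2 = E/ABDHC/- → run E
t=12: L0/L1/L2 = -/ABDHCE/- → run A
t=13: L0/L1/L2 = -/BDHCE/- → run B
t=14: L0/L1/L2 = -/DHCE/- → run D
t=15: L0/L1/L2 = -/HCE/- → run H
t=16: L0/L1/L2 = -/HCE/- → run H
t=17: L0/L1/L2 = -/HCE/- → run H
t=18: L0/L1/L2 = -/CE/- → run C
t=19: L0/L1/L2 = -/CE/- → run C
t=20: L0/L1/L2 = -/CE/- → run C
t=21: L0/L1/L2 = -/E/- → run E
t=22: L0/L1/L2 = -/E/- → run E
t=23: (idle)
t=24: (idle)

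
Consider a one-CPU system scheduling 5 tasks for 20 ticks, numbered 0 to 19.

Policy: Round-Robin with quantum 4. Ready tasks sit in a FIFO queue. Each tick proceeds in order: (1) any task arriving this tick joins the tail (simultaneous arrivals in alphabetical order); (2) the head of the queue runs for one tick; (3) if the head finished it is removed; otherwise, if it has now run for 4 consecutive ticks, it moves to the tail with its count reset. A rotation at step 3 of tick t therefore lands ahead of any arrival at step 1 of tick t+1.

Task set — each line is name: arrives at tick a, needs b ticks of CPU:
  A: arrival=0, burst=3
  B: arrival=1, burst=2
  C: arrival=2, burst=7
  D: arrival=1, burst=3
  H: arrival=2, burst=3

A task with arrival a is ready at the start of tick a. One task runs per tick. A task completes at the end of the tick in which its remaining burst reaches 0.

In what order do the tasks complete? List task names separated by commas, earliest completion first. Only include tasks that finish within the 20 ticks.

completion order = A, B, D, H, C

t=0: queue=[A] q_used=0 → run A
t=1: queue=[A,B,D] q_used=1 → run A
t=2: queue=[A,B,D,C,H] q_used=2 → run A
t=3: queue=[B,D,C,H] q_used=0 → run B
t=4: queue=[B,D,C,H] q_used=1 → run B
t=5: queue=[D,C,H] q_used=0 → run D
t=6: queue=[D,C,H] q_used=1 → run D
t=7: queue=[D,C,H] q_used=2 → run D
t=8: queue=[C,H] q_used=0 → run C
t=9: queue=[C,H] q_used=1 → run C
t=10: queue=[C,H] q_used=2 → run C
t=11: queue=[C,H] q_used=3 → run C
t=12: queue=[H,C] q_used=0 → run H
t=13: queue=[H,C] q_used=1 → run H
t=14: queue=[H,C] q_used=2 → run H
t=15: queue=[C] q_used=0 → run C
t=16: queue=[C] q_used=1 → run C
t=17: queue=[C] q_used=2 → run C
t=18: (idle)
t=19: (idle)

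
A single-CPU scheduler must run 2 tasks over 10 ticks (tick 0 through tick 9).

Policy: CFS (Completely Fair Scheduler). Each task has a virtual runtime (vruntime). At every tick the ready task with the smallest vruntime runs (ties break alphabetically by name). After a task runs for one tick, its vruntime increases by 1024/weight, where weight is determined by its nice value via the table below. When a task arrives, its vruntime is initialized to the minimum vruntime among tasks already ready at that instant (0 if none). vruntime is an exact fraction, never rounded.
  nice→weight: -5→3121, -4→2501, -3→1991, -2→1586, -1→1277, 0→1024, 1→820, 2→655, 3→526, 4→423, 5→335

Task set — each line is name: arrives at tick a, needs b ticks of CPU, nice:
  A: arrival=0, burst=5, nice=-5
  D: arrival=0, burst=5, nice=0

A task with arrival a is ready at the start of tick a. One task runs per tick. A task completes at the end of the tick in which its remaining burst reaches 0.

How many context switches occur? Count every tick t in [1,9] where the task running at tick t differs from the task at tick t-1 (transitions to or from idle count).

t=0: vr[A=0 D=0] → run A
t=1: vr[A=1024/3121 D=0] → run D
t=2: vr[A=1024/3121 D=1] → run A
t=3: vr[A=2048/3121 D=1] → run A
t=4: vr[A=3072/3121 D=1] → run A
t=5: vr[A=4096/3121 D=1] → run D
t=6: vr[A=4096/3121 D=2] → run A
t=7: vr[D=2] → run D
t=8: vr[D=3] → run D
t=9: vr[D=4] → run D

context switches = 5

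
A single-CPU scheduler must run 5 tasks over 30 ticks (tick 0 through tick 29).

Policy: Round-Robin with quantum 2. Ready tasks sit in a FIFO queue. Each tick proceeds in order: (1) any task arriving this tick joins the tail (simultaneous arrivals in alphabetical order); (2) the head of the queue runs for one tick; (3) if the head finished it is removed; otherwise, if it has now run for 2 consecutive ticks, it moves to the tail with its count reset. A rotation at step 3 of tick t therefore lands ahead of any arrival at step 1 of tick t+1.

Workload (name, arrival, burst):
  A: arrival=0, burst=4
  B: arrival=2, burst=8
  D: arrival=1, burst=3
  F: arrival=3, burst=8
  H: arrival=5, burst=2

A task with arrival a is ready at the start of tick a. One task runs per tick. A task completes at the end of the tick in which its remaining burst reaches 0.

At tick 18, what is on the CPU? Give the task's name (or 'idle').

running at tick 18 = B

t=0: queue=[A] q_used=0 → run A
t=1: queue=[A,D] q_used=1 → run A
t=2: queue=[D,A,B] q_used=0 → run D
t=3: queue=[D,A,B,F] q_used=1 → run D
t=4: queue=[A,B,F,D] q_used=0 → run A
t=5: queue=[A,B,F,D,H] q_used=1 → run A
t=6: queue=[B,F,D,H] q_used=0 → run B
t=7: queue=[B,F,D,H] q_used=1 → run B
t=8: queue=[F,D,H,B] q_used=0 → run F
t=9: queue=[F,D,H,B] q_used=1 → run F
t=10: queue=[D,H,B,F] q_used=0 → run D
t=11: queue=[H,B,F] q_used=0 → run H
t=12: queue=[H,B,F] q_used=1 → run H
t=13: queue=[B,F] q_used=0 → run B
t=14: queue=[B,F] q_used=1 → run B
t=15: queue=[F,B] q_used=0 → run F
t=16: queue=[F,B] q_used=1 → run F
t=17: queue=[B,F] q_used=0 → run B
t=18: queue=[B,F] q_used=1 → run B
t=19: queue=[F,B] q_used=0 → run F
t=20: queue=[F,B] q_used=1 → run F
t=21: queue=[B,F] q_used=0 → run B
t=22: queue=[B,F] q_used=1 → run B
t=23: queue=[F] q_used=0 → run F
t=24: queue=[F] q_used=1 → run F
t=25: (idle)
t=26: (idle)
t=27: (idle)
t=28: (idle)
t=29: (idle)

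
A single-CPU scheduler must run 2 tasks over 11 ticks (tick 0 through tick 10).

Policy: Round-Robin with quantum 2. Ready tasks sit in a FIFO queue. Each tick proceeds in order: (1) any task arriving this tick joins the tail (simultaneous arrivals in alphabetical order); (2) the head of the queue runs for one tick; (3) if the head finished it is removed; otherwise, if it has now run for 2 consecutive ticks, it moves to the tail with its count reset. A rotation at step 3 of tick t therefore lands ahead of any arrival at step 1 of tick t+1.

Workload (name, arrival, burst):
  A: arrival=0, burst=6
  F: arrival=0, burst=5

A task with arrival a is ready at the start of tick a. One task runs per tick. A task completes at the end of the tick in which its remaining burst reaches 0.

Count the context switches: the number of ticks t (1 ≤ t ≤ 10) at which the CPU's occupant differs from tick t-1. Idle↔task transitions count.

t=0: queue=[A,F] q_used=0 → run A
t=1: queue=[A,F] q_used=1 → run A
t=2: queue=[F,A] q_used=0 → run F
t=3: queue=[F,A] q_used=1 → run F
t=4: queue=[A,F] q_used=0 → run A
t=5: queue=[A,F] q_used=1 → run A
t=6: queue=[F,A] q_used=0 → run F
t=7: queue=[F,A] q_used=1 → run F
t=8: queue=[A,F] q_used=0 → run A
t=9: queue=[A,F] q_used=1 → run A
t=10: queue=[F] q_used=0 → run F

context switches = 5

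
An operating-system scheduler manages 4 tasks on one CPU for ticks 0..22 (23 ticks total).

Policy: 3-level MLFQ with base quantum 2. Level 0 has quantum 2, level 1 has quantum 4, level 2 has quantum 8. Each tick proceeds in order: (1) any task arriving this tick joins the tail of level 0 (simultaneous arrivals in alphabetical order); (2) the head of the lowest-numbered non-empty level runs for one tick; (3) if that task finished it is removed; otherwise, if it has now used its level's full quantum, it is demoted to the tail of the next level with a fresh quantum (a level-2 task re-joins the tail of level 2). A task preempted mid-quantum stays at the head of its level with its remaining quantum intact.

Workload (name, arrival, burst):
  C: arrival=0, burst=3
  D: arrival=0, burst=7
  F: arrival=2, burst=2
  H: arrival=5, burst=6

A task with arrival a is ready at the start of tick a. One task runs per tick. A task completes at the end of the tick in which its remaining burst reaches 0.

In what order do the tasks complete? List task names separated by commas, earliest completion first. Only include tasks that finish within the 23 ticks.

t=0: L0/L1/L2 = CD/-/- → run C
t=1: L0/L1/L2 = CD/-/- → run C
t=2: L0/L1/L2 = DF/C/- → run D
t=3: L0/L1/L2 = DF/C/- → run D
t=4: L0/L1/L2 = F/CD/- → run F
t=5: L0/L1/L2 = FH/CD/- → run F
t=6: L0/L1/L2 = H/CD/- → run H
t=7: L0/L1/L2 = H/CD/- → run H
t=8: L0/L1/L2 = -/CDH/- → run C
t=9: L0/L1/L2 = -/DH/- → run D
t=10: L0/L1/L2 = -/DH/- → run D
t=11: L0/L1/L2 = -/DH/- → run D
t=12: L0/L1/L2 = -/DH/- → run D
t=13: L0/L1/L2 = -/H/D → run H
t=14: L0/L1/L2 = -/H/D → run H
t=15: L0/L1/L2 = -/H/D → run H
t=16: L0/L1/L2 = -/H/D → run H
t=17: L0/L1/L2 = -/-/D → run D
t=18: (idle)
t=19: (idle)
t=20: (idle)
t=21: (idle)
t=22: (idle)

completion order = F, C, H, D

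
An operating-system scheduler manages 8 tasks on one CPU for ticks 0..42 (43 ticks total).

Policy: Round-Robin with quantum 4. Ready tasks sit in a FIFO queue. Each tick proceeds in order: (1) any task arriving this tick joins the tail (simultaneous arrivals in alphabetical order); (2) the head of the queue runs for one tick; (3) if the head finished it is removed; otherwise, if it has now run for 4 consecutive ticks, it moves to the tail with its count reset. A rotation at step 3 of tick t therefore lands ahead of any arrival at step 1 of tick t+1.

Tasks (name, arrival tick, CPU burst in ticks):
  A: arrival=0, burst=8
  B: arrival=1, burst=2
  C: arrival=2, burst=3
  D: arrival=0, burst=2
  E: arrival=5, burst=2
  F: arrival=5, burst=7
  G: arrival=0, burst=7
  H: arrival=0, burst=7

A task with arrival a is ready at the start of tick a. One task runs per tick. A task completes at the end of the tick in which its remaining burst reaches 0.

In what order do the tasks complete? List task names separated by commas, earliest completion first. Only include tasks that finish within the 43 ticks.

t=0: queue=[A,D,G,H] q_used=0 → run A
t=1: queue=[A,D,G,H,B] q_used=1 → run A
t=2: queue=[A,D,G,H,B,C] q_used=2 → run A
t=3: queue=[A,D,G,H,B,C] q_used=3 → run A
t=4: queue=[D,G,H,B,C,A] q_used=0 → run D
t=5: queue=[D,G,H,B,C,A,E,F] q_used=1 → run D
t=6: queue=[G,H,B,C,A,E,F] q_used=0 → run G
t=7: queue=[G,H,B,C,A,E,F] q_used=1 → run G
t=8: queue=[G,H,B,C,A,E,F] q_used=2 → run G
t=9: queue=[G,H,B,C,A,E,F] q_used=3 → run G
t=10: queue=[H,B,C,A,E,F,G] q_used=0 → run H
t=11: queue=[H,B,C,A,E,F,G] q_used=1 → run H
t=12: queue=[H,B,C,A,E,F,G] q_used=2 → run H
t=13: queue=[H,B,C,A,E,F,G] q_used=3 → run H
t=14: queue=[B,C,A,E,F,G,H] q_used=0 → run B
t=15: queue=[B,C,A,E,F,G,H] q_used=1 → run B
t=16: queue=[C,A,E,F,G,H] q_used=0 → run C
t=17: queue=[C,A,E,F,G,H] q_used=1 → run C
t=18: queue=[C,A,E,F,G,H] q_used=2 → run C
t=19: queue=[A,E,F,G,H] q_used=0 → run A
t=20: queue=[A,E,F,G,H] q_used=1 → run A
t=21: queue=[A,E,F,G,H] q_used=2 → run A
t=22: queue=[A,E,F,G,H] q_used=3 → run A
t=23: queue=[E,F,G,H] q_used=0 → run E
t=24: queue=[E,F,G,H] q_used=1 → run E
t=25: queue=[F,G,H] q_used=0 → run F
t=26: queue=[F,G,H] q_used=1 → run F
t=27: queue=[F,G,H] q_used=2 → run F
t=28: queue=[F,G,H] q_used=3 → run F
t=29: queue=[G,H,F] q_used=0 → run G
t=30: queue=[G,H,F] q_used=1 → run G
t=31: queue=[G,H,F] q_used=2 → run G
t=32: queue=[H,F] q_used=0 → run H
t=33: queue=[H,F] q_used=1 → run H
t=34: queue=[H,F] q_used=2 → run H
t=35: queue=[F] q_used=0 → run F
t=36: queue=[F] q_used=1 → run F
t=37: queue=[F] q_used=2 → run F
t=38: (idle)
t=39: (idle)
t=40: (idle)
t=41: (idle)
t=42: (idle)

completion order = D, B, C, A, E, G, H, F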